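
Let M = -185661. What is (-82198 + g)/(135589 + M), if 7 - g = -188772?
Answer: -106581/50072 ≈ -2.1286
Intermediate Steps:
g = 188779 (g = 7 - 1*(-188772) = 7 + 188772 = 188779)
(-82198 + g)/(135589 + M) = (-82198 + 188779)/(135589 - 185661) = 106581/(-50072) = 106581*(-1/50072) = -106581/50072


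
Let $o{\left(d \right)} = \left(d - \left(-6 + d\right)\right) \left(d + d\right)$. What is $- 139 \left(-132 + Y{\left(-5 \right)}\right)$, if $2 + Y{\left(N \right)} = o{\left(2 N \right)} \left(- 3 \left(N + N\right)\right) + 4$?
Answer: $518470$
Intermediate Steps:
$o{\left(d \right)} = 12 d$ ($o{\left(d \right)} = 6 \cdot 2 d = 12 d$)
$Y{\left(N \right)} = 2 - 144 N^{2}$ ($Y{\left(N \right)} = -2 + \left(12 \cdot 2 N \left(- 3 \left(N + N\right)\right) + 4\right) = -2 + \left(24 N \left(- 3 \cdot 2 N\right) + 4\right) = -2 + \left(24 N \left(- 6 N\right) + 4\right) = -2 - \left(-4 + 144 N^{2}\right) = 2 - 144 N^{2}$)
$- 139 \left(-132 + Y{\left(-5 \right)}\right) = - 139 \left(-132 + \left(2 - 144 \left(-5\right)^{2}\right)\right) = - 139 \left(-132 + \left(2 - 3600\right)\right) = - 139 \left(-132 - 3598\right) = \left(-139\right) \left(-3730\right) = 518470$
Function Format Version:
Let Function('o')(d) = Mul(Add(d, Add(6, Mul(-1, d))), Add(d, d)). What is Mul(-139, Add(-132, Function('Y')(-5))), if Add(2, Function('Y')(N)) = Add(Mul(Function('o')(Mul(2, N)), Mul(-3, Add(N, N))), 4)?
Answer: 518470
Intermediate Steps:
Function('o')(d) = Mul(12, d) (Function('o')(d) = Mul(6, Mul(2, d)) = Mul(12, d))
Function('Y')(N) = Add(2, Mul(-144, Pow(N, 2))) (Function('Y')(N) = Add(-2, Add(Mul(Mul(12, Mul(2, N)), Mul(-3, Add(N, N))), 4)) = Add(-2, Add(Mul(Mul(24, N), Mul(-3, Mul(2, N))), 4)) = Add(-2, Add(Mul(Mul(24, N), Mul(-6, N)), 4)) = Add(-2, Add(Mul(-144, Pow(N, 2)), 4)) = Add(-2, Add(4, Mul(-144, Pow(N, 2)))) = Add(2, Mul(-144, Pow(N, 2))))
Mul(-139, Add(-132, Function('Y')(-5))) = Mul(-139, Add(-132, Add(2, Mul(-144, Pow(-5, 2))))) = Mul(-139, Add(-132, Add(2, Mul(-144, 25)))) = Mul(-139, Add(-132, Add(2, -3600))) = Mul(-139, Add(-132, -3598)) = Mul(-139, -3730) = 518470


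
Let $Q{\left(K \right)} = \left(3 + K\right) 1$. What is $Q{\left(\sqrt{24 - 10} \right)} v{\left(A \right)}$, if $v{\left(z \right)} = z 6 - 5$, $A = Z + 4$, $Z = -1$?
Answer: $39 + 13 \sqrt{14} \approx 87.642$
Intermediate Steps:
$A = 3$ ($A = -1 + 4 = 3$)
$Q{\left(K \right)} = 3 + K$
$v{\left(z \right)} = -5 + 6 z$ ($v{\left(z \right)} = 6 z - 5 = -5 + 6 z$)
$Q{\left(\sqrt{24 - 10} \right)} v{\left(A \right)} = \left(3 + \sqrt{24 - 10}\right) \left(-5 + 6 \cdot 3\right) = \left(3 + \sqrt{14}\right) \left(-5 + 18\right) = \left(3 + \sqrt{14}\right) 13 = 39 + 13 \sqrt{14}$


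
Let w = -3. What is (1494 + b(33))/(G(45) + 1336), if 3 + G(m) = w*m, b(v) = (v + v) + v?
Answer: 1593/1198 ≈ 1.3297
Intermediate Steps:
b(v) = 3*v (b(v) = 2*v + v = 3*v)
G(m) = -3 - 3*m
(1494 + b(33))/(G(45) + 1336) = (1494 + 3*33)/((-3 - 3*45) + 1336) = (1494 + 99)/((-3 - 135) + 1336) = 1593/(-138 + 1336) = 1593/1198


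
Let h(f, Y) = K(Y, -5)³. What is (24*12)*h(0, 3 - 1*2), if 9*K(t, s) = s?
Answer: -4000/81 ≈ -49.383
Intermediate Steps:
K(t, s) = s/9
h(f, Y) = -125/729 (h(f, Y) = ((⅑)*(-5))³ = (-5/9)³ = -125/729)
(24*12)*h(0, 3 - 1*2) = (24*12)*(-125/729) = 288*(-125/729) = -4000/81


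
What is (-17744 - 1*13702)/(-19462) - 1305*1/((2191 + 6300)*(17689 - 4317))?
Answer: 1785202695441/1104873815612 ≈ 1.6158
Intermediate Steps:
(-17744 - 1*13702)/(-19462) - 1305*1/((2191 + 6300)*(17689 - 4317)) = (-17744 - 13702)*(-1/19462) - 1305/(13372*8491) = -31446*(-1/19462) - 1305/113541652 = 15723/9731 - 1305*1/113541652 = 15723/9731 - 1305/113541652 = 1785202695441/1104873815612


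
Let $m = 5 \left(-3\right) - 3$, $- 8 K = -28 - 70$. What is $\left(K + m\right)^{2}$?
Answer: $\frac{529}{16} \approx 33.063$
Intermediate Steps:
$K = \frac{49}{4}$ ($K = - \frac{-28 - 70}{8} = \left(- \frac{1}{8}\right) \left(-98\right) = \frac{49}{4} \approx 12.25$)
$m = -18$ ($m = -15 - 3 = -18$)
$\left(K + m\right)^{2} = \left(\frac{49}{4} - 18\right)^{2} = \left(- \frac{23}{4}\right)^{2} = \frac{529}{16}$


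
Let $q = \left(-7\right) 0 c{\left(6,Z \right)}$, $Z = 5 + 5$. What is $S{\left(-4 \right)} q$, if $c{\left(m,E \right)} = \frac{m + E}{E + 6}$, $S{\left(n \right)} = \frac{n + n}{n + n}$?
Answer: $0$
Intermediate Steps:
$Z = 10$
$S{\left(n \right)} = 1$ ($S{\left(n \right)} = \frac{2 n}{2 n} = 2 n \frac{1}{2 n} = 1$)
$c{\left(m,E \right)} = \frac{E + m}{6 + E}$
$q = 0$ ($q = \left(-7\right) 0 \frac{10 + 6}{6 + 10} = 0 \cdot \frac{1}{16} \cdot 16 = 0 \cdot 1 = 0$)
$S{\left(-4 \right)} q = 1 \cdot 0 = 0$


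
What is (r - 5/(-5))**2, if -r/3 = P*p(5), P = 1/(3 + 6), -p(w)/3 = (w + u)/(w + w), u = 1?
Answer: 64/25 ≈ 2.5600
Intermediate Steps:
p(w) = -3*(1 + w)/(2*w) (p(w) = -3*(w + 1)/(w + w) = -3*(1 + w)/(2*w))
P = 1/9 ≈ 0.11111
r = 3/5 (r = -(3/2)*(-1 - 1*5)/5/3 = -(3/2)*(1/5)*(-1 - 5)/3 = -(3/2)*(1/5)*(-6)/3 = -(-9)/(3*5) = -3*(-1/5) = 3/5 ≈ 0.60000)
(r - 5/(-5))**2 = (3/5 - 5/(-5))**2 = (3/5 - 5*(-1/5))**2 = (3/5 + 1)**2 = (8/5)**2 = 64/25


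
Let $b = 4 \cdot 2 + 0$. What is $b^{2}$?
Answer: $64$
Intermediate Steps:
$b = 8$ ($b = 8 + 0 = 8$)
$b^{2} = 8^{2} = 64$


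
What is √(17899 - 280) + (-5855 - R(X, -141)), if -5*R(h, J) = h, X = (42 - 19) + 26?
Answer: -29226/5 + √17619 ≈ -5712.5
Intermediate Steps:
X = 49 (X = 23 + 26 = 49)
R(h, J) = -h/5
√(17899 - 280) + (-5855 - R(X, -141)) = √(17899 - 280) + (-5855 - (-1)*49/5) = √17619 + (-5855 - 1*(-49/5)) = √17619 + (-5855 + 49/5) = √17619 - 29226/5 = -29226/5 + √17619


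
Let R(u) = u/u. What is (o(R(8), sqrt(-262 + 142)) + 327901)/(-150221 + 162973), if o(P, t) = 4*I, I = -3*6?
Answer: 327829/12752 ≈ 25.708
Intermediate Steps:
R(u) = 1
I = -18
o(P, t) = -72 (o(P, t) = 4*(-18) = -72)
(o(R(8), sqrt(-262 + 142)) + 327901)/(-150221 + 162973) = (-72 + 327901)/(-150221 + 162973) = 327829/12752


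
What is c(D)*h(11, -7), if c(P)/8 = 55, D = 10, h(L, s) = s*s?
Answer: 21560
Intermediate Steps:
h(L, s) = s²
c(P) = 440 (c(P) = 8*55 = 440)
c(D)*h(11, -7) = 440*(-7)² = 440*49 = 21560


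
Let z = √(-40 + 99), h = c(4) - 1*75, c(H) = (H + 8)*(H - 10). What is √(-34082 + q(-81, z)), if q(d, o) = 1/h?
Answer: I*√15030165/21 ≈ 184.61*I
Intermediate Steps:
c(H) = (-10 + H)*(8 + H) (c(H) = (8 + H)*(-10 + H) = (-10 + H)*(8 + H))
h = -147 (h = (-80 + 4² - 2*4) - 1*75 = (-80 + 16 - 8) - 75 = -72 - 75 = -147)
z = √59 ≈ 7.6811
q(d, o) = -1/147 (q(d, o) = 1/(-147) = -1/147)
√(-34082 + q(-81, z)) = √(-34082 - 1/147) = √(-5010055/147) = I*√15030165/21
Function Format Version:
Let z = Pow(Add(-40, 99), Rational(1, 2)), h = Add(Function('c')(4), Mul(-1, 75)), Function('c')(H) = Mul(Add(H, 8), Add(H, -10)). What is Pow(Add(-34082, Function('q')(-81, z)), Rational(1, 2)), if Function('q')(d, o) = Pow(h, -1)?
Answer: Mul(Rational(1, 21), I, Pow(15030165, Rational(1, 2))) ≈ Mul(184.61, I)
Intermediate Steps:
Function('c')(H) = Mul(Add(-10, H), Add(8, H)) (Function('c')(H) = Mul(Add(8, H), Add(-10, H)) = Mul(Add(-10, H), Add(8, H)))
h = -147 (h = Add(Add(-80, Pow(4, 2), Mul(-2, 4)), Mul(-1, 75)) = Add(Add(-80, 16, -8), -75) = Add(-72, -75) = -147)
z = Pow(59, Rational(1, 2)) ≈ 7.6811
Function('q')(d, o) = Rational(-1, 147) (Function('q')(d, o) = Pow(-147, -1) = Rational(-1, 147))
Pow(Add(-34082, Function('q')(-81, z)), Rational(1, 2)) = Pow(Add(-34082, Rational(-1, 147)), Rational(1, 2)) = Pow(Rational(-5010055, 147), Rational(1, 2)) = Mul(Rational(1, 21), I, Pow(15030165, Rational(1, 2)))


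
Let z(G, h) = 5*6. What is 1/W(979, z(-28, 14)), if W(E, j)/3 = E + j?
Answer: 1/3027 ≈ 0.00033036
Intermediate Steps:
z(G, h) = 30
W(E, j) = 3*E + 3*j (W(E, j) = 3*(E + j) = 3*E + 3*j)
1/W(979, z(-28, 14)) = 1/(3*979 + 3*30) = 1/(2937 + 90) = 1/3027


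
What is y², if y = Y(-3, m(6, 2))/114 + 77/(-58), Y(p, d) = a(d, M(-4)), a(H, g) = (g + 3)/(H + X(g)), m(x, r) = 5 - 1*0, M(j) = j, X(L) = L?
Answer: 4879681/2732409 ≈ 1.7859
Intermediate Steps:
m(x, r) = 5 (m(x, r) = 5 + 0 = 5)
a(H, g) = (3 + g)/(H + g) (a(H, g) = (g + 3)/(H + g) = (3 + g)/(H + g))
Y(p, d) = -1/(-4 + d) (Y(p, d) = (3 - 4)/(d - 4) = -1/(-4 + d))
y = -2209/1653 (y = -1/(-4 + 5)/114 + 77/(-58) = -1/1*(1/114) + 77*(-1/58) = -1*1*(1/114) - 77/58 = -1*1/114 - 77/58 = -1/114 - 77/58 = -2209/1653 ≈ -1.3364)
y² = (-2209/1653)² = 4879681/2732409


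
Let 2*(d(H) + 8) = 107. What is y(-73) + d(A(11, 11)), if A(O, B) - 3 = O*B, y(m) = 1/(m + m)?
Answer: 3321/73 ≈ 45.493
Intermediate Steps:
y(m) = 1/(2*m)
A(O, B) = 3 + B*O (A(O, B) = 3 + O*B = 3 + B*O)
d(H) = 91/2 (d(H) = -8 + (½)*107 = -8 + 107/2 = 91/2)
y(-73) + d(A(11, 11)) = (½)/(-73) + 91/2 = (½)*(-1/73) + 91/2 = -1/146 + 91/2 = 3321/73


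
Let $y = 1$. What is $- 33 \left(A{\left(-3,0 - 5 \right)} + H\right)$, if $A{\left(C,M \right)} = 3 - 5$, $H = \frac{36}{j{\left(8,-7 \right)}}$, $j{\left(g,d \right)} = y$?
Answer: $-1122$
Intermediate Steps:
$j{\left(g,d \right)} = 1$
$H = 36$ ($H = \frac{36}{1} = 36 \cdot 1 = 36$)
$A{\left(C,M \right)} = -2$
$- 33 \left(A{\left(-3,0 - 5 \right)} + H\right) = - 33 \left(-2 + 36\right) = \left(-33\right) 34 = -1122$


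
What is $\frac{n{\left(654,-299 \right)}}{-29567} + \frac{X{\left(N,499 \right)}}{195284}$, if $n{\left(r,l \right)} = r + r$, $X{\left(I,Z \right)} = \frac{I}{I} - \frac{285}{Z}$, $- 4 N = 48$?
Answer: $- \frac{63726988595}{1440603525986} \approx -0.044236$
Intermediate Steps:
$N = -12$ ($N = \left(- \frac{1}{4}\right) 48 = -12$)
$X{\left(I,Z \right)} = 1 - \frac{285}{Z}$
$n{\left(r,l \right)} = 2 r$
$\frac{n{\left(654,-299 \right)}}{-29567} + \frac{X{\left(N,499 \right)}}{195284} = \frac{2 \cdot 654}{-29567} + \frac{\frac{1}{499} \left(-285 + 499\right)}{195284} = 1308 \left(- \frac{1}{29567}\right) + \frac{1}{499} \cdot 214 \cdot \frac{1}{195284} = - \frac{1308}{29567} + \frac{214}{499} \cdot \frac{1}{195284} = - \frac{1308}{29567} + \frac{107}{48723358} = - \frac{63726988595}{1440603525986}$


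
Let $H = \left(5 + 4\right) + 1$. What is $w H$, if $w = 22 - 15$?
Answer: $70$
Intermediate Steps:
$H = 10$ ($H = 9 + 1 = 10$)
$w = 7$
$w H = 7 \cdot 10 = 70$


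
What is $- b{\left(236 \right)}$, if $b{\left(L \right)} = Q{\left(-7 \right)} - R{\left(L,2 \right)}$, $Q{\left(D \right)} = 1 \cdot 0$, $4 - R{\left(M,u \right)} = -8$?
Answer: $12$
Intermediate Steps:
$R{\left(M,u \right)} = 12$ ($R{\left(M,u \right)} = 4 - -8 = 4 + 8 = 12$)
$Q{\left(D \right)} = 0$
$b{\left(L \right)} = -12$ ($b{\left(L \right)} = 0 - 12 = -12$)
$- b{\left(236 \right)} = \left(-1\right) \left(-12\right) = 12$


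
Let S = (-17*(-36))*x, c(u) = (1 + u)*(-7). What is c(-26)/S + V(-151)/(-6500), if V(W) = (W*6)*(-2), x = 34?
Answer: -9141649/33813000 ≈ -0.27036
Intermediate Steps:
c(u) = -7 - 7*u
S = 20808 (S = -17*(-36)*34 = 612*34 = 20808)
V(W) = -12*W (V(W) = (6*W)*(-2) = -12*W)
c(-26)/S + V(-151)/(-6500) = (-7 - 7*(-26))/20808 - 12*(-151)/(-6500) = (-7 + 182)*(1/20808) + 1812*(-1/6500) = 175*(1/20808) - 453/1625 = 175/20808 - 453/1625 = -9141649/33813000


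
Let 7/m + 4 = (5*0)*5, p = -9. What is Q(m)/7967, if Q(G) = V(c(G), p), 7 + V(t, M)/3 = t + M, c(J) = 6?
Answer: -30/7967 ≈ -0.0037655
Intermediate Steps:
m = -7/4 (m = 7/(-4 + (5*0)*5) = 7/(-4 + 0*5) = 7/(-4 + 0) = 7/(-4) = 7*(-1/4) = -7/4 ≈ -1.7500)
V(t, M) = -21 + 3*M + 3*t (V(t, M) = -21 + 3*(t + M) = -21 + 3*(M + t) = -21 + (3*M + 3*t) = -21 + 3*M + 3*t)
Q(G) = -30 (Q(G) = -21 + 3*(-9) + 3*6 = -21 - 27 + 18 = -30)
Q(m)/7967 = -30/7967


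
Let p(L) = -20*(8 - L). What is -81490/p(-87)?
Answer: 8149/190 ≈ 42.889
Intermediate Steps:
p(L) = -160 + 20*L
-81490/p(-87) = -81490/(-160 + 20*(-87)) = -81490/(-160 - 1740) = -81490/(-1900) = -81490*(-1/1900) = 8149/190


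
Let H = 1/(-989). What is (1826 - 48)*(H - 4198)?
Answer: -7381941294/989 ≈ -7.4640e+6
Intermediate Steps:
H = -1/989 ≈ -0.0010111
(1826 - 48)*(H - 4198) = (1826 - 48)*(-1/989 - 4198) = 1778*(-4151823/989) = -7381941294/989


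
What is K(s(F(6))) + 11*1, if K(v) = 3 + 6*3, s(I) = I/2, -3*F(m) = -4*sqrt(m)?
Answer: 32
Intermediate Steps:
F(m) = 4*sqrt(m)/3 (F(m) = -(-4)*sqrt(m)/3 = 4*sqrt(m)/3)
s(I) = I/2 (s(I) = I*(1/2) = I/2)
K(v) = 21 (K(v) = 3 + 18 = 21)
K(s(F(6))) + 11*1 = 21 + 11*1 = 21 + 11 = 32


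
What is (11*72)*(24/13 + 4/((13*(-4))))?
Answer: 18216/13 ≈ 1401.2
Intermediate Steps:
(11*72)*(24/13 + 4/((13*(-4)))) = 792*(24*(1/13) + 4/(-52)) = 792*(24/13 + 4*(-1/52)) = 792*(24/13 - 1/13) = 792*(23/13) = 18216/13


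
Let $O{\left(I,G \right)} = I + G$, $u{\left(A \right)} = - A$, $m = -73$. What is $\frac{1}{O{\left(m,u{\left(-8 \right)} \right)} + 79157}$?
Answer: $\frac{1}{79092} \approx 1.2644 \cdot 10^{-5}$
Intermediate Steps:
$O{\left(I,G \right)} = G + I$
$\frac{1}{O{\left(m,u{\left(-8 \right)} \right)} + 79157} = \frac{1}{\left(\left(-1\right) \left(-8\right) - 73\right) + 79157} = \frac{1}{\left(8 - 73\right) + 79157} = \frac{1}{-65 + 79157} = \frac{1}{79092}$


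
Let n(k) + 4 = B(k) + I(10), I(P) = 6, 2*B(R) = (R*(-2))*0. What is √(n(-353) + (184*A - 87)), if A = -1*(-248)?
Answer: √45547 ≈ 213.42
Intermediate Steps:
B(R) = 0 (B(R) = ((R*(-2))*0)/2 = (-2*R*0)/2 = (½)*0 = 0)
n(k) = 2 (n(k) = -4 + (0 + 6) = -4 + 6 = 2)
A = 248
√(n(-353) + (184*A - 87)) = √(2 + (184*248 - 87)) = √(2 + (45632 - 87)) = √(2 + 45545) = √45547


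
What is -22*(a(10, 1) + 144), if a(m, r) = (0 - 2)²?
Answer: -3256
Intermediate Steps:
a(m, r) = 4 (a(m, r) = (-2)² = 4)
-22*(a(10, 1) + 144) = -22*(4 + 144) = -22*148 = -3256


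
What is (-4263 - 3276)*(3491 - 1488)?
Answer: -15100617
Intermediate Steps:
(-4263 - 3276)*(3491 - 1488) = -7539*2003 = -15100617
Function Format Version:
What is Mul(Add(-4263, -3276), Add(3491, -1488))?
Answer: -15100617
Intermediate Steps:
Mul(Add(-4263, -3276), Add(3491, -1488)) = Mul(-7539, 2003) = -15100617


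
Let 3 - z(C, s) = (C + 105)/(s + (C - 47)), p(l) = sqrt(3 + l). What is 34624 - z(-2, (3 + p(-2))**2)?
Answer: 1142390/33 ≈ 34618.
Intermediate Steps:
z(C, s) = 3 - (105 + C)/(-47 + C + s) (z(C, s) = 3 - (C + 105)/(s + (C - 47)) = 3 - (105 + C)/(s + (-47 + C)) = 3 - (105 + C)/(-47 + C + s))
34624 - z(-2, (3 + p(-2))**2) = 34624 - (-246 + 2*(-2) + 3*(3 + sqrt(3 - 2))**2)/(-47 - 2 + (3 + sqrt(3 - 2))**2) = 34624 - (-246 - 4 + 3*(3 + sqrt(1))**2)/(-47 - 2 + (3 + sqrt(1))**2) = 34624 - (-246 - 4 + 3*(3 + 1)**2)/(-47 - 2 + (3 + 1)**2) = 34624 - (-246 - 4 + 3*4**2)/(-47 - 2 + 4**2) = 34624 - (-246 - 4 + 3*16)/(-47 - 2 + 16) = 34624 - (-246 - 4 + 48)/(-33) = 34624 - (-1)*(-202)/33 = 34624 - 1*202/33 = 34624 - 202/33 = 1142390/33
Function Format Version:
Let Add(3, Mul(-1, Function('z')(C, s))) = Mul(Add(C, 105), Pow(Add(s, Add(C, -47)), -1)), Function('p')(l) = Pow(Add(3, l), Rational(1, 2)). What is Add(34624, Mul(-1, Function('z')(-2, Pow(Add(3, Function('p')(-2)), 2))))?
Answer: Rational(1142390, 33) ≈ 34618.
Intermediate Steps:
Function('z')(C, s) = Add(3, Mul(-1, Pow(Add(-47, C, s), -1), Add(105, C))) (Function('z')(C, s) = Add(3, Mul(-1, Mul(Add(C, 105), Pow(Add(s, Add(C, -47)), -1)))) = Add(3, Mul(-1, Mul(Add(105, C), Pow(Add(s, Add(-47, C)), -1)))) = Add(3, Mul(-1, Mul(Add(105, C), Pow(Add(-47, C, s), -1)))) = Add(3, Mul(-1, Mul(Pow(Add(-47, C, s), -1), Add(105, C)))) = Add(3, Mul(-1, Pow(Add(-47, C, s), -1), Add(105, C))))
Add(34624, Mul(-1, Function('z')(-2, Pow(Add(3, Function('p')(-2)), 2)))) = Add(34624, Mul(-1, Mul(Pow(Add(-47, -2, Pow(Add(3, Pow(Add(3, -2), Rational(1, 2))), 2)), -1), Add(-246, Mul(2, -2), Mul(3, Pow(Add(3, Pow(Add(3, -2), Rational(1, 2))), 2)))))) = Add(34624, Mul(-1, Mul(Pow(Add(-47, -2, Pow(Add(3, Pow(1, Rational(1, 2))), 2)), -1), Add(-246, -4, Mul(3, Pow(Add(3, Pow(1, Rational(1, 2))), 2)))))) = Add(34624, Mul(-1, Mul(Pow(Add(-47, -2, Pow(Add(3, 1), 2)), -1), Add(-246, -4, Mul(3, Pow(Add(3, 1), 2)))))) = Add(34624, Mul(-1, Mul(Pow(Add(-47, -2, Pow(4, 2)), -1), Add(-246, -4, Mul(3, Pow(4, 2)))))) = Add(34624, Mul(-1, Mul(Pow(Add(-47, -2, 16), -1), Add(-246, -4, Mul(3, 16))))) = Add(34624, Mul(-1, Mul(Pow(-33, -1), Add(-246, -4, 48)))) = Add(34624, Mul(-1, Mul(Rational(-1, 33), -202))) = Add(34624, Mul(-1, Rational(202, 33))) = Add(34624, Rational(-202, 33)) = Rational(1142390, 33)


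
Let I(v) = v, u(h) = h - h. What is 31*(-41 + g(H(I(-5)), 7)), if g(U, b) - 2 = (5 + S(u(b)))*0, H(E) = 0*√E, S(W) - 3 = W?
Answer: -1209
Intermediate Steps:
u(h) = 0
S(W) = 3 + W
H(E) = 0
g(U, b) = 2 (g(U, b) = 2 + (5 + (3 + 0))*0 = 2 + (5 + 3)*0 = 2 + 8*0 = 2 + 0 = 2)
31*(-41 + g(H(I(-5)), 7)) = 31*(-41 + 2) = 31*(-39) = -1209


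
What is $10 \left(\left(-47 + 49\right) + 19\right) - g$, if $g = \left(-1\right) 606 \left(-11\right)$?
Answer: $-6456$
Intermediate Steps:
$g = 6666$ ($g = \left(-606\right) \left(-11\right) = 6666$)
$10 \left(\left(-47 + 49\right) + 19\right) - g = 10 \left(\left(-47 + 49\right) + 19\right) - 6666 = 10 \left(2 + 19\right) - 6666 = 10 \cdot 21 - 6666 = 210 - 6666 = -6456$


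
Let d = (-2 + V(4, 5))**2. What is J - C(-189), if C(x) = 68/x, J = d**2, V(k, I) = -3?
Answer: 118193/189 ≈ 625.36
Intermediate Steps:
d = 25 (d = (-2 - 3)**2 = (-5)**2 = 25)
J = 625 (J = 25**2 = 625)
J - C(-189) = 625 - 68/(-189) = 625 - 68*(-1)/189 = 625 - 1*(-68/189) = 625 + 68/189 = 118193/189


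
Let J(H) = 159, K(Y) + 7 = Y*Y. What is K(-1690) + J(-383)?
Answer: 2856252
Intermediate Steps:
K(Y) = -7 + Y**2 (K(Y) = -7 + Y*Y = -7 + Y**2)
K(-1690) + J(-383) = (-7 + (-1690)**2) + 159 = (-7 + 2856100) + 159 = 2856093 + 159 = 2856252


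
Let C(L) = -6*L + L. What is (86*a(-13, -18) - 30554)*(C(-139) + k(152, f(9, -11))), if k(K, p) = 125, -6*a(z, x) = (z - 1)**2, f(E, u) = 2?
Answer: -82073800/3 ≈ -2.7358e+7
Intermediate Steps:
a(z, x) = -(-1 + z)**2/6 (a(z, x) = -(z - 1)**2/6 = -(-1 + z)**2/6)
C(L) = -5*L
(86*a(-13, -18) - 30554)*(C(-139) + k(152, f(9, -11))) = (86*(-(-1 - 13)**2/6) - 30554)*(-5*(-139) + 125) = (86*(-1/6*(-14)**2) - 30554)*(695 + 125) = (86*(-1/6*196) - 30554)*820 = (86*(-98/3) - 30554)*820 = (-8428/3 - 30554)*820 = -100090/3*820 = -82073800/3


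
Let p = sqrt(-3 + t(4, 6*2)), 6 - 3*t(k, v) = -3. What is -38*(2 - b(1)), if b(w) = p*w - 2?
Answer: -152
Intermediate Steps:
t(k, v) = 3 (t(k, v) = 2 - 1/3*(-3) = 2 + 1 = 3)
p = 0 (p = sqrt(-3 + 3) = sqrt(0) = 0)
b(w) = -2 (b(w) = 0*w - 2 = 0 - 2 = -2)
-38*(2 - b(1)) = -38*(2 - 1*(-2)) = -38*(2 + 2) = -38*4 = -152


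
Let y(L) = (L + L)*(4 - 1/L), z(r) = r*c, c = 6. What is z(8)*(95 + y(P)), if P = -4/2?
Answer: 3696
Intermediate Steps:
P = -2 (P = -4*½ = -2)
z(r) = 6*r (z(r) = r*6 = 6*r)
y(L) = 2*L*(4 - 1/L) (y(L) = (2*L)*(4 - 1/L) = 2*L*(4 - 1/L))
z(8)*(95 + y(P)) = (6*8)*(95 + (-2 + 8*(-2))) = 48*(95 + (-2 - 16)) = 48*(95 - 18) = 48*77 = 3696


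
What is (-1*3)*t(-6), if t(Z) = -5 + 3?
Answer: 6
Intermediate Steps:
t(Z) = -2
(-1*3)*t(-6) = -1*3*(-2) = -3*(-2) = 6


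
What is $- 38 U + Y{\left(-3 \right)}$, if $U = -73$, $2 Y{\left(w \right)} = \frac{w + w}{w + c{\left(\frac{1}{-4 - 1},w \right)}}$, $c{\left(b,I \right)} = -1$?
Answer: $\frac{11099}{4} \approx 2774.8$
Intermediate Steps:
$Y{\left(w \right)} = \frac{w}{-1 + w}$ ($Y{\left(w \right)} = \frac{\left(w + w\right) \frac{1}{w - 1}}{2} = \frac{2 w \frac{1}{-1 + w}}{2} = \frac{w}{-1 + w}$)
$- 38 U + Y{\left(-3 \right)} = \left(-38\right) \left(-73\right) - \frac{3}{-1 - 3} = 2774 - \frac{3}{-4} = 2774 - - \frac{3}{4} = 2774 + \frac{3}{4} = \frac{11099}{4}$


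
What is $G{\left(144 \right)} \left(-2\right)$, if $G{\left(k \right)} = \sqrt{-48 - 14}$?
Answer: $- 2 i \sqrt{62} \approx - 15.748 i$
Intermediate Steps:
$G{\left(k \right)} = i \sqrt{62}$ ($G{\left(k \right)} = \sqrt{-62} = i \sqrt{62}$)
$G{\left(144 \right)} \left(-2\right) = i \sqrt{62} \left(-2\right) = - 2 i \sqrt{62}$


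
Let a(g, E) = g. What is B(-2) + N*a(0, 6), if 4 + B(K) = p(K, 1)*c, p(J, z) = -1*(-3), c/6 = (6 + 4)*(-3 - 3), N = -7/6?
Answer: -1084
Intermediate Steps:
N = -7/6 (N = -7*⅙ = -7/6 ≈ -1.1667)
c = -360 (c = 6*((6 + 4)*(-3 - 3)) = 6*(10*(-6)) = 6*(-60) = -360)
p(J, z) = 3
B(K) = -1084 (B(K) = -4 + 3*(-360) = -4 - 1080 = -1084)
B(-2) + N*a(0, 6) = -1084 - 7/6*0 = -1084 + 0 = -1084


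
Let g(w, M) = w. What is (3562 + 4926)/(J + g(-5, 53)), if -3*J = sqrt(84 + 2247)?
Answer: 21220/117 - 4244*sqrt(259)/117 ≈ -402.40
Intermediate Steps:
J = -sqrt(259) (J = -sqrt(84 + 2247)/3 = -sqrt(259) ≈ -16.093)
(3562 + 4926)/(J + g(-5, 53)) = (3562 + 4926)/(-sqrt(259) - 5) = 8488/(-5 - sqrt(259))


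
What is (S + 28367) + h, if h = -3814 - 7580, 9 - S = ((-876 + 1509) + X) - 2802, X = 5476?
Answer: 13675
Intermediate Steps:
S = -3298 (S = 9 - (((-876 + 1509) + 5476) - 2802) = 9 - ((633 + 5476) - 2802) = 9 - (6109 - 2802) = 9 - 1*3307 = 9 - 3307 = -3298)
h = -11394
(S + 28367) + h = (-3298 + 28367) - 11394 = 25069 - 11394 = 13675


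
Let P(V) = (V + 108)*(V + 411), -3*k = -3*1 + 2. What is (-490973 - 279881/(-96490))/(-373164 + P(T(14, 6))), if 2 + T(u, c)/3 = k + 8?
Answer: 47373704889/30737275460 ≈ 1.5412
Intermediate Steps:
k = ⅓ (k = -(-3*1 + 2)/3 = -(-3 + 2)/3 = -⅓*(-1) = ⅓ ≈ 0.33333)
T(u, c) = 19 (T(u, c) = -6 + 3*(⅓ + 8) = -6 + 3*(25/3) = -6 + 25 = 19)
P(V) = (108 + V)*(411 + V)
(-490973 - 279881/(-96490))/(-373164 + P(T(14, 6))) = (-490973 - 279881/(-96490))/(-373164 + (44388 + 19² + 519*19)) = (-490973 - 279881*(-1/96490))/(-373164 + (44388 + 361 + 9861)) = (-490973 + 279881/96490)/(-373164 + 54610) = -47373704889/96490/(-318554) = -47373704889/96490*(-1/318554) = 47373704889/30737275460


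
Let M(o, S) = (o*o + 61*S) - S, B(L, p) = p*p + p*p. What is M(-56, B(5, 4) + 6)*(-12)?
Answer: -64992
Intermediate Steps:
B(L, p) = 2*p² (B(L, p) = p² + p² = 2*p²)
M(o, S) = o² + 60*S (M(o, S) = (o² + 61*S) - S = o² + 60*S)
M(-56, B(5, 4) + 6)*(-12) = ((-56)² + 60*(2*4² + 6))*(-12) = (3136 + 60*(2*16 + 6))*(-12) = (3136 + 60*(32 + 6))*(-12) = (3136 + 60*38)*(-12) = (3136 + 2280)*(-12) = 5416*(-12) = -64992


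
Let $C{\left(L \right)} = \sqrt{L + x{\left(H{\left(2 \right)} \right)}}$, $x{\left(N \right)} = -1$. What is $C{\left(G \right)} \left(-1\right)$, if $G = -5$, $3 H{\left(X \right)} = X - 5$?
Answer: $- i \sqrt{6} \approx - 2.4495 i$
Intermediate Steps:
$H{\left(X \right)} = - \frac{5}{3} + \frac{X}{3}$ ($H{\left(X \right)} = \frac{X - 5}{3} = \frac{-5 + X}{3} = - \frac{5}{3} + \frac{X}{3}$)
$C{\left(L \right)} = \sqrt{-1 + L}$ ($C{\left(L \right)} = \sqrt{L - 1} = \sqrt{-1 + L}$)
$C{\left(G \right)} \left(-1\right) = \sqrt{-1 - 5} \left(-1\right) = \sqrt{-6} \left(-1\right) = i \sqrt{6} \left(-1\right) = - i \sqrt{6}$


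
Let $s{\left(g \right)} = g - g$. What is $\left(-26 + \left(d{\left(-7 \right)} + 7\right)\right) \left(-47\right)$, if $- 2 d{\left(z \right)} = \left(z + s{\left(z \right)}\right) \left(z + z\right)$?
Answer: $3196$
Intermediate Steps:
$s{\left(g \right)} = 0$
$d{\left(z \right)} = - z^{2}$ ($d{\left(z \right)} = - \frac{\left(z + 0\right) \left(z + z\right)}{2} = - \frac{z 2 z}{2} = - \frac{2 z^{2}}{2} = - z^{2}$)
$\left(-26 + \left(d{\left(-7 \right)} + 7\right)\right) \left(-47\right) = \left(-26 + \left(- \left(-7\right)^{2} + 7\right)\right) \left(-47\right) = \left(-26 + \left(\left(-1\right) 49 + 7\right)\right) \left(-47\right) = \left(-26 + \left(-49 + 7\right)\right) \left(-47\right) = \left(-26 - 42\right) \left(-47\right) = \left(-68\right) \left(-47\right) = 3196$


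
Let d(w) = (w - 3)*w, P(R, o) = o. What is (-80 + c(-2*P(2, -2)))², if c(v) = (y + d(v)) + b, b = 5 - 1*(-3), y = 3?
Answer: 4225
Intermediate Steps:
b = 8 (b = 5 + 3 = 8)
d(w) = w*(-3 + w) (d(w) = (-3 + w)*w = w*(-3 + w))
c(v) = 11 + v*(-3 + v) (c(v) = (3 + v*(-3 + v)) + 8 = 11 + v*(-3 + v))
(-80 + c(-2*P(2, -2)))² = (-80 + (11 + (-2*(-2))*(-3 - 2*(-2))))² = (-80 + (11 + 4*(-3 + 4)))² = (-80 + (11 + 4*1))² = (-80 + (11 + 4))² = (-80 + 15)² = (-65)² = 4225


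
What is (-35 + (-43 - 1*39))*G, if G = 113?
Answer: -13221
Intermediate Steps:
(-35 + (-43 - 1*39))*G = (-35 + (-43 - 1*39))*113 = (-35 + (-43 - 39))*113 = (-35 - 82)*113 = -117*113 = -13221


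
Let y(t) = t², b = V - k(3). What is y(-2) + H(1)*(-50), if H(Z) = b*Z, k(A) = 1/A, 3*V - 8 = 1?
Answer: -388/3 ≈ -129.33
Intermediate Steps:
V = 3 (V = 8/3 + (⅓)*1 = 8/3 + ⅓ = 3)
b = 8/3 (b = 3 - 1/3 = 3 - 1*⅓ = 3 - ⅓ = 8/3 ≈ 2.6667)
H(Z) = 8*Z/3
y(-2) + H(1)*(-50) = (-2)² + ((8/3)*1)*(-50) = 4 + (8/3)*(-50) = 4 - 400/3 = -388/3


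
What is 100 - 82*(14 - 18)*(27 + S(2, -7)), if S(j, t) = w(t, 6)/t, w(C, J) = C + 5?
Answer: 63348/7 ≈ 9049.7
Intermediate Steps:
w(C, J) = 5 + C
S(j, t) = (5 + t)/t
100 - 82*(14 - 18)*(27 + S(2, -7)) = 100 - 82*(14 - 18)*(27 + (5 - 7)/(-7)) = 100 - (-328)*(27 - ⅐*(-2)) = 100 - (-328)*(27 + 2/7) = 100 - (-328)*191/7 = 100 - 82*(-764/7) = 100 + 62648/7 = 63348/7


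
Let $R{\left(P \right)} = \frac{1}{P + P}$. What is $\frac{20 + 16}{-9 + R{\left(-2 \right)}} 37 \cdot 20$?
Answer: $-2880$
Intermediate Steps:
$R{\left(P \right)} = \frac{1}{2 P}$
$\frac{20 + 16}{-9 + R{\left(-2 \right)}} 37 \cdot 20 = \frac{20 + 16}{-9 + \frac{1}{2 \left(-2\right)}} 37 \cdot 20 = \frac{36}{-9 + \frac{1}{2} \left(- \frac{1}{2}\right)} 37 \cdot 20 = \frac{36}{-9 - \frac{1}{4}} \cdot 37 \cdot 20 = \frac{36}{- \frac{37}{4}} \cdot 37 \cdot 20 = 36 \left(- \frac{4}{37}\right) 37 \cdot 20 = \left(- \frac{144}{37}\right) 37 \cdot 20 = \left(-144\right) 20 = -2880$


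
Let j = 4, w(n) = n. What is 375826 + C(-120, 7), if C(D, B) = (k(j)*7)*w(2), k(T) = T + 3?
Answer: 375924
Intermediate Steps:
k(T) = 3 + T
C(D, B) = 98 (C(D, B) = ((3 + 4)*7)*2 = (7*7)*2 = 49*2 = 98)
375826 + C(-120, 7) = 375826 + 98 = 375924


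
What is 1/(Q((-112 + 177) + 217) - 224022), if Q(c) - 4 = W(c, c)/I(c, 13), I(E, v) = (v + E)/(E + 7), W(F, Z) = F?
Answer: -295/66003812 ≈ -4.4694e-6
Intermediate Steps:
I(E, v) = (E + v)/(7 + E)
Q(c) = 4 + c*(7 + c)/(13 + c) (Q(c) = 4 + c/(((c + 13)/(7 + c))) = 4 + c/(((13 + c)/(7 + c))) = 4 + c*((7 + c)/(13 + c)) = 4 + c*(7 + c)/(13 + c))
1/(Q((-112 + 177) + 217) - 224022) = 1/((52 + ((-112 + 177) + 217)² + 11*((-112 + 177) + 217))/(13 + ((-112 + 177) + 217)) - 224022) = 1/((52 + (65 + 217)² + 11*(65 + 217))/(13 + (65 + 217)) - 224022) = 1/((52 + 282² + 11*282)/(13 + 282) - 224022) = 1/((52 + 79524 + 3102)/295 - 224022) = 1/((1/295)*82678 - 224022) = 1/(82678/295 - 224022) = 1/(-66003812/295) = -295/66003812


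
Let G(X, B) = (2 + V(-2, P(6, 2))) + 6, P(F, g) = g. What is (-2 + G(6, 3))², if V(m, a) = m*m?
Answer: 100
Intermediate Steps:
V(m, a) = m²
G(X, B) = 12 (G(X, B) = (2 + (-2)²) + 6 = (2 + 4) + 6 = 6 + 6 = 12)
(-2 + G(6, 3))² = (-2 + 12)² = 10² = 100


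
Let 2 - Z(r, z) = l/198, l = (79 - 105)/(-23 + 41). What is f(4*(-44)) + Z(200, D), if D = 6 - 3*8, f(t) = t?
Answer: -310055/1782 ≈ -173.99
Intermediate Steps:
l = -13/9 (l = -26/18 = -26*1/18 = -13/9 ≈ -1.4444)
D = -18 (D = 6 - 24 = -18)
Z(r, z) = 3577/1782 (Z(r, z) = 2 - (-13)/(9*198) = 2 - 1*(-13/1782) = 2 + 13/1782 = 3577/1782)
f(4*(-44)) + Z(200, D) = 4*(-44) + 3577/1782 = -176 + 3577/1782 = -310055/1782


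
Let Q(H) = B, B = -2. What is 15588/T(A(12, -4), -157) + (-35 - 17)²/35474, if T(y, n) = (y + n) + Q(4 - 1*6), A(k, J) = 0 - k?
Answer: -30694796/337003 ≈ -91.082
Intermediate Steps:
Q(H) = -2
A(k, J) = -k
T(y, n) = -2 + n + y (T(y, n) = (y + n) - 2 = (n + y) - 2 = -2 + n + y)
15588/T(A(12, -4), -157) + (-35 - 17)²/35474 = 15588/(-2 - 157 - 1*12) + (-35 - 17)²/35474 = 15588/(-2 - 157 - 12) + (-52)²*(1/35474) = 15588/(-171) + 2704*(1/35474) = 15588*(-1/171) + 1352/17737 = -1732/19 + 1352/17737 = -30694796/337003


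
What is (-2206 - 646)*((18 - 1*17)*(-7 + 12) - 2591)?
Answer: 7375272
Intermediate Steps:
(-2206 - 646)*((18 - 1*17)*(-7 + 12) - 2591) = -2852*((18 - 17)*5 - 2591) = -2852*(1*5 - 2591) = -2852*(5 - 2591) = -2852*(-2586) = 7375272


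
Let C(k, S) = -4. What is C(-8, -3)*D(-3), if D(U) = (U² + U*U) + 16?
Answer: -136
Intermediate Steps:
D(U) = 16 + 2*U² (D(U) = (U² + U²) + 16 = 2*U² + 16 = 16 + 2*U²)
C(-8, -3)*D(-3) = -4*(16 + 2*(-3)²) = -4*(16 + 2*9) = -4*(16 + 18) = -4*34 = -136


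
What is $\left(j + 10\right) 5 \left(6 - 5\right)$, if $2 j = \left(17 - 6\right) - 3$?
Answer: $70$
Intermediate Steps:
$j = 4$ ($j = \frac{\left(17 - 6\right) - 3}{2} = \frac{11 - 3}{2} = \frac{1}{2} \cdot 8 = 4$)
$\left(j + 10\right) 5 \left(6 - 5\right) = \left(4 + 10\right) 5 \left(6 - 5\right) = 14 \cdot 5 \cdot 1 = 14 \cdot 5 = 70$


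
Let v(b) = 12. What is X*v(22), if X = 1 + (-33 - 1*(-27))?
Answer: -60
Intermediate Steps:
X = -5 (X = 1 + (-33 + 27) = 1 - 6 = -5)
X*v(22) = -5*12 = -60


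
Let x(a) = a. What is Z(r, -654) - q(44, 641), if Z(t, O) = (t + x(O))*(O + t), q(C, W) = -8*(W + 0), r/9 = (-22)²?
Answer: 13709932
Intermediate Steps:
r = 4356 (r = 9*(-22)² = 9*484 = 4356)
q(C, W) = -8*W
Z(t, O) = (O + t)² (Z(t, O) = (t + O)*(O + t) = (O + t)*(O + t) = (O + t)²)
Z(r, -654) - q(44, 641) = ((-654)² + 4356² + 2*(-654)*4356) - (-8)*641 = (427716 + 18974736 - 5697648) - 1*(-5128) = 13704804 + 5128 = 13709932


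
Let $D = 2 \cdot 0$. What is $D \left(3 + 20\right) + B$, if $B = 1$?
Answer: $1$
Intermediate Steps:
$D = 0$
$D \left(3 + 20\right) + B = 0 \left(3 + 20\right) + 1 = 0 \cdot 23 + 1 = 0 + 1 = 1$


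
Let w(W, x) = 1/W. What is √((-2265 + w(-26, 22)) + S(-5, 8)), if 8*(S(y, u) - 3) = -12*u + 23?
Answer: I*√6141226/52 ≈ 47.657*I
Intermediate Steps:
S(y, u) = 47/8 - 3*u/2 (S(y, u) = 3 + (-12*u + 23)/8 = 3 + (23 - 12*u)/8 = 3 + (23/8 - 3*u/2) = 47/8 - 3*u/2)
√((-2265 + w(-26, 22)) + S(-5, 8)) = √((-2265 + 1/(-26)) + (47/8 - 3/2*8)) = √((-2265 - 1/26) + (47/8 - 12)) = √(-58891/26 - 49/8) = √(-236201/104) = I*√6141226/52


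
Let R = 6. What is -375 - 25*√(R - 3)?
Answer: -375 - 25*√3 ≈ -418.30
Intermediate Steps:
-375 - 25*√(R - 3) = -375 - 25*√(6 - 3) = -375 - 25*√3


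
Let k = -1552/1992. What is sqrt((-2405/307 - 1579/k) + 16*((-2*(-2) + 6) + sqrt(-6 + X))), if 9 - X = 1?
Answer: sqrt(7728615756506 + 56754485824*sqrt(2))/59558 ≈ 46.920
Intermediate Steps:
X = 8 (X = 9 - 1*1 = 9 - 1 = 8)
k = -194/249 (k = -1552*1/1992 = -194/249 ≈ -0.77912)
sqrt((-2405/307 - 1579/k) + 16*((-2*(-2) + 6) + sqrt(-6 + X))) = sqrt((-2405/307 - 1579/(-194/249)) + 16*((-2*(-2) + 6) + sqrt(-6 + 8))) = sqrt((-2405*1/307 - 1579*(-249/194)) + 16*((4 + 6) + sqrt(2))) = sqrt((-2405/307 + 393171/194) + 16*(10 + sqrt(2))) = sqrt(120236927/59558 + (160 + 16*sqrt(2))) = sqrt(129766207/59558 + 16*sqrt(2))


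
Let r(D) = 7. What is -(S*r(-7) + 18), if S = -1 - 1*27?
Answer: 178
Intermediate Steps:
S = -28 (S = -1 - 27 = -28)
-(S*r(-7) + 18) = -(-28*7 + 18) = -(-196 + 18) = -1*(-178) = 178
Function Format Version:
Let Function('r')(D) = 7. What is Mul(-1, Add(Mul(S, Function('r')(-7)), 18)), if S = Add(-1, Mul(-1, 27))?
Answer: 178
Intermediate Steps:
S = -28 (S = Add(-1, -27) = -28)
Mul(-1, Add(Mul(S, Function('r')(-7)), 18)) = Mul(-1, Add(Mul(-28, 7), 18)) = Mul(-1, Add(-196, 18)) = Mul(-1, -178) = 178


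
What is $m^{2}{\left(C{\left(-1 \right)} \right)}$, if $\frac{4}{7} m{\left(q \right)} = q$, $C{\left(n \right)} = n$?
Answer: $\frac{49}{16} \approx 3.0625$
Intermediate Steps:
$m{\left(q \right)} = \frac{7 q}{4}$
$m^{2}{\left(C{\left(-1 \right)} \right)} = \left(\frac{7}{4} \left(-1\right)\right)^{2} = \left(- \frac{7}{4}\right)^{2} = \frac{49}{16}$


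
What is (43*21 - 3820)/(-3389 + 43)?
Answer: 2917/3346 ≈ 0.87179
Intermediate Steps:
(43*21 - 3820)/(-3389 + 43) = (903 - 3820)/(-3346) = -2917*(-1/3346) = 2917/3346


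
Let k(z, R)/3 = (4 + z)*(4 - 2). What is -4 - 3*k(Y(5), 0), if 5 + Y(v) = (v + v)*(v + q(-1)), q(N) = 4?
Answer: -1606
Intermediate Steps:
Y(v) = -5 + 2*v*(4 + v) (Y(v) = -5 + (v + v)*(v + 4) = -5 + (2*v)*(4 + v) = -5 + 2*v*(4 + v))
k(z, R) = 24 + 6*z (k(z, R) = 3*((4 + z)*(4 - 2)) = 3*((4 + z)*2) = 3*(8 + 2*z) = 24 + 6*z)
-4 - 3*k(Y(5), 0) = -4 - 3*(24 + 6*(-5 + 2*5² + 8*5)) = -4 - 3*(24 + 6*(-5 + 2*25 + 40)) = -4 - 3*(24 + 6*(-5 + 50 + 40)) = -4 - 3*(24 + 6*85) = -4 - 3*(24 + 510) = -4 - 3*534 = -4 - 1602 = -1606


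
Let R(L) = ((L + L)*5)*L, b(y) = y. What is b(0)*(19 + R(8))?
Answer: 0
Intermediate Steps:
R(L) = 10*L² (R(L) = ((2*L)*5)*L = (10*L)*L = 10*L²)
b(0)*(19 + R(8)) = 0*(19 + 10*8²) = 0*(19 + 10*64) = 0*(19 + 640) = 0*659 = 0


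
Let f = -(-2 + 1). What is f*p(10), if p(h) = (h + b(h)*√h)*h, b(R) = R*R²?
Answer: 100 + 10000*√10 ≈ 31723.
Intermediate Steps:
b(R) = R³
p(h) = h*(h + h^(7/2)) (p(h) = (h + h³*√h)*h = (h + h^(7/2))*h = h*(h + h^(7/2)))
f = 1 (f = -1*(-1) = 1)
f*p(10) = 1*(10² + 10^(9/2)) = 1*(100 + 10000*√10) = 100 + 10000*√10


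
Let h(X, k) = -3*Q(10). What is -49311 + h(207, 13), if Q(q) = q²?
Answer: -49611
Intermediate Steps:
h(X, k) = -300 (h(X, k) = -3*10² = -3*100 = -300)
-49311 + h(207, 13) = -49311 - 300 = -49611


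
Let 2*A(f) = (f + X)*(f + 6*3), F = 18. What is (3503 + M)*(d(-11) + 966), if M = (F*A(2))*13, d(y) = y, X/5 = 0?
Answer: 7814765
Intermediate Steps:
X = 0 (X = 5*0 = 0)
A(f) = f*(18 + f)/2 (A(f) = ((f + 0)*(f + 6*3))/2 = (f*(f + 18))/2 = (f*(18 + f))/2 = f*(18 + f)/2)
M = 4680 (M = (18*((1/2)*2*(18 + 2)))*13 = (18*((1/2)*2*20))*13 = (18*20)*13 = 360*13 = 4680)
(3503 + M)*(d(-11) + 966) = (3503 + 4680)*(-11 + 966) = 8183*955 = 7814765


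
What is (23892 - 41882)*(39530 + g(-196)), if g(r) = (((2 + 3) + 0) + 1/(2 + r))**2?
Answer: -13390766918795/18818 ≈ -7.1159e+8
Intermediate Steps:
g(r) = (5 + 1/(2 + r))**2 (g(r) = ((5 + 0) + 1/(2 + r))**2 = (5 + 1/(2 + r))**2)
(23892 - 41882)*(39530 + g(-196)) = (23892 - 41882)*(39530 + (11 + 5*(-196))**2/(2 - 196)**2) = -17990*(39530 + (11 - 980)**2/(-194)**2) = -17990*(39530 + (1/37636)*(-969)**2) = -17990*(39530 + (1/37636)*938961) = -17990*(39530 + 938961/37636) = -17990*1488690041/37636 = -13390766918795/18818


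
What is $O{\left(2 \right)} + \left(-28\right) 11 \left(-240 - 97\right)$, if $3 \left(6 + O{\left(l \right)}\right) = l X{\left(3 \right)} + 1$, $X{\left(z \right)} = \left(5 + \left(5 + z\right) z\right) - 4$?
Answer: $103807$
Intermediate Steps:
$X{\left(z \right)} = 1 + z \left(5 + z\right)$ ($X{\left(z \right)} = \left(5 + z \left(5 + z\right)\right) - 4 = 1 + z \left(5 + z\right)$)
$O{\left(l \right)} = - \frac{17}{3} + \frac{25 l}{3}$ ($O{\left(l \right)} = -6 + \frac{l \left(1 + 3^{2} + 5 \cdot 3\right) + 1}{3} = -6 + \frac{l \left(1 + 9 + 15\right) + 1}{3} = -6 + \frac{l 25 + 1}{3} = -6 + \frac{25 l + 1}{3} = -6 + \frac{1 + 25 l}{3} = -6 + \left(\frac{1}{3} + \frac{25 l}{3}\right) = - \frac{17}{3} + \frac{25 l}{3}$)
$O{\left(2 \right)} + \left(-28\right) 11 \left(-240 - 97\right) = \left(- \frac{17}{3} + \frac{25}{3} \cdot 2\right) + \left(-28\right) 11 \left(-240 - 97\right) = \left(- \frac{17}{3} + \frac{50}{3}\right) - -103796 = 11 + 103796 = 103807$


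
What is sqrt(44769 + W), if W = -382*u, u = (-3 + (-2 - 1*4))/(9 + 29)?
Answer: sqrt(16194270)/19 ≈ 211.80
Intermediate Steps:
u = -9/38 (u = (-3 + (-2 - 4))/38 = (-3 - 6)*(1/38) = -9*1/38 = -9/38 ≈ -0.23684)
W = 1719/19 (W = -382*(-9/38) = 1719/19 ≈ 90.474)
sqrt(44769 + W) = sqrt(44769 + 1719/19) = sqrt(852330/19) = sqrt(16194270)/19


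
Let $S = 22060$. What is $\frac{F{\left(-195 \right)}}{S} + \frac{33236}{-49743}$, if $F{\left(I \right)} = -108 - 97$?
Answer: $- \frac{148676695}{219466116} \approx -0.67745$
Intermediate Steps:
$F{\left(I \right)} = -205$
$\frac{F{\left(-195 \right)}}{S} + \frac{33236}{-49743} = - \frac{205}{22060} + \frac{33236}{-49743} = \left(-205\right) \frac{1}{22060} + 33236 \left(- \frac{1}{49743}\right) = - \frac{41}{4412} - \frac{33236}{49743} = - \frac{148676695}{219466116}$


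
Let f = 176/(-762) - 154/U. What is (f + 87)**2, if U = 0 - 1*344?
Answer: 32666768785225/4294443024 ≈ 7606.8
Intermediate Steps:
U = -344 (U = 0 - 344 = -344)
f = 14201/65532 (f = 176/(-762) - 154/(-344) = 176*(-1/762) - 154*(-1/344) = -88/381 + 77/172 = 14201/65532 ≈ 0.21670)
(f + 87)**2 = (14201/65532 + 87)**2 = (5715485/65532)**2 = 32666768785225/4294443024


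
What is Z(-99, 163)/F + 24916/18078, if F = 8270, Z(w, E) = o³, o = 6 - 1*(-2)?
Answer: 53827814/37376265 ≈ 1.4402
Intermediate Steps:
o = 8 (o = 6 + 2 = 8)
Z(w, E) = 512 (Z(w, E) = 8³ = 512)
Z(-99, 163)/F + 24916/18078 = 512/8270 + 24916/18078 = 512*(1/8270) + 24916*(1/18078) = 256/4135 + 12458/9039 = 53827814/37376265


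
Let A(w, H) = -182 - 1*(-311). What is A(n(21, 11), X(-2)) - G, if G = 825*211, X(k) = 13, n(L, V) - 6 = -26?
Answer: -173946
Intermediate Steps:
n(L, V) = -20 (n(L, V) = 6 - 26 = -20)
A(w, H) = 129 (A(w, H) = -182 + 311 = 129)
G = 174075
A(n(21, 11), X(-2)) - G = 129 - 1*174075 = 129 - 174075 = -173946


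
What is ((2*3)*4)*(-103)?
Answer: -2472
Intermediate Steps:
((2*3)*4)*(-103) = (6*4)*(-103) = 24*(-103) = -2472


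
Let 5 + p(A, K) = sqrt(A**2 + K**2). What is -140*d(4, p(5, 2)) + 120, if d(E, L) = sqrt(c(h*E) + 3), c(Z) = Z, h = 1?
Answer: 120 - 140*sqrt(7) ≈ -250.41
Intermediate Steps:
p(A, K) = -5 + sqrt(A**2 + K**2)
d(E, L) = sqrt(3 + E) (d(E, L) = sqrt(1*E + 3) = sqrt(E + 3) = sqrt(3 + E))
-140*d(4, p(5, 2)) + 120 = -140*sqrt(3 + 4) + 120 = -140*sqrt(7) + 120 = 120 - 140*sqrt(7)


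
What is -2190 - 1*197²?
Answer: -40999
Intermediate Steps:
-2190 - 1*197² = -2190 - 1*38809 = -2190 - 38809 = -40999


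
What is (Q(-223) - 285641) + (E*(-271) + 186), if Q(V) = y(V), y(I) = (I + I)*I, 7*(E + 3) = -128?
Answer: -1261600/7 ≈ -1.8023e+5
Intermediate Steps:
E = -149/7 (E = -3 + (⅐)*(-128) = -3 - 128/7 = -149/7 ≈ -21.286)
y(I) = 2*I² (y(I) = (2*I)*I = 2*I²)
Q(V) = 2*V²
(Q(-223) - 285641) + (E*(-271) + 186) = (2*(-223)² - 285641) + (-149/7*(-271) + 186) = (2*49729 - 285641) + (40379/7 + 186) = (99458 - 285641) + 41681/7 = -186183 + 41681/7 = -1261600/7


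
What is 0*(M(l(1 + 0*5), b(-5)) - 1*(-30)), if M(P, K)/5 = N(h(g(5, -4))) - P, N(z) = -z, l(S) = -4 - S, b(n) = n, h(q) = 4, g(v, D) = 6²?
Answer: 0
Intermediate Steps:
g(v, D) = 36
M(P, K) = -20 - 5*P (M(P, K) = 5*(-1*4 - P) = 5*(-4 - P) = -20 - 5*P)
0*(M(l(1 + 0*5), b(-5)) - 1*(-30)) = 0*((-20 - 5*(-4 - (1 + 0*5))) - 1*(-30)) = 0*((-20 - 5*(-4 - (1 + 0))) + 30) = 0*((-20 - 5*(-4 - 1*1)) + 30) = 0*((-20 - 5*(-4 - 1)) + 30) = 0*((-20 - 5*(-5)) + 30) = 0*((-20 + 25) + 30) = 0*(5 + 30) = 0*35 = 0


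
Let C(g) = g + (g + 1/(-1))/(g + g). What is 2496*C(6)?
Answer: 16016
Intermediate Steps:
C(g) = g + (-1 + g)/(2*g) (C(g) = g + (g - 1)/((2*g)) = g + (-1 + g)*(1/(2*g)) = g + (-1 + g)/(2*g))
2496*C(6) = 2496*(½ + 6 - ½/6) = 2496*(½ + 6 - ½*⅙) = 2496*(½ + 6 - 1/12) = 2496*(77/12) = 16016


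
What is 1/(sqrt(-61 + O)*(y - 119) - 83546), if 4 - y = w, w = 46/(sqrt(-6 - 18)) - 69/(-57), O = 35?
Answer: 57*I/(-4762122*I + 6624*sqrt(26) - 437*I*sqrt(39)) ≈ -1.1962e-5 + 8.4793e-8*I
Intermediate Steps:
w = 23/19 - 23*I*sqrt(6)/6 (w = 46/(sqrt(-24)) - 69*(-1/57) = 46/((2*I*sqrt(6))) + 23/19 = 46*(-I*sqrt(6)/12) + 23/19 = -23*I*sqrt(6)/6 + 23/19 = 23/19 - 23*I*sqrt(6)/6 ≈ 1.2105 - 9.3897*I)
y = 53/19 + 23*I*sqrt(6)/6 (y = 4 - (23/19 - 23*I*sqrt(6)/6) = 4 + (-23/19 + 23*I*sqrt(6)/6) = 53/19 + 23*I*sqrt(6)/6 ≈ 2.7895 + 9.3897*I)
1/(sqrt(-61 + O)*(y - 119) - 83546) = 1/(sqrt(-61 + 35)*((53/19 + 23*I*sqrt(6)/6) - 119) - 83546) = 1/(sqrt(-26)*(-2208/19 + 23*I*sqrt(6)/6) - 83546) = 1/((I*sqrt(26))*(-2208/19 + 23*I*sqrt(6)/6) - 83546) = 1/(I*sqrt(26)*(-2208/19 + 23*I*sqrt(6)/6) - 83546) = 1/(-83546 + I*sqrt(26)*(-2208/19 + 23*I*sqrt(6)/6))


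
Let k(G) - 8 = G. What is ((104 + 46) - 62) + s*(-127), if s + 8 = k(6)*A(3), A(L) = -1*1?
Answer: 2882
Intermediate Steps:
k(G) = 8 + G
A(L) = -1
s = -22 (s = -8 + (8 + 6)*(-1) = -8 + 14*(-1) = -8 - 14 = -22)
((104 + 46) - 62) + s*(-127) = ((104 + 46) - 62) - 22*(-127) = (150 - 62) + 2794 = 88 + 2794 = 2882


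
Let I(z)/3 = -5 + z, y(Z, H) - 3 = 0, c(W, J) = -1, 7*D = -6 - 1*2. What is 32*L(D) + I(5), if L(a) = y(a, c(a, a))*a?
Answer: -768/7 ≈ -109.71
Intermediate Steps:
D = -8/7 (D = (-6 - 1*2)/7 = (-6 - 2)/7 = (⅐)*(-8) = -8/7 ≈ -1.1429)
y(Z, H) = 3 (y(Z, H) = 3 + 0 = 3)
L(a) = 3*a
I(z) = -15 + 3*z (I(z) = 3*(-5 + z) = -15 + 3*z)
32*L(D) + I(5) = 32*(3*(-8/7)) + (-15 + 3*5) = 32*(-24/7) + (-15 + 15) = -768/7 + 0 = -768/7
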